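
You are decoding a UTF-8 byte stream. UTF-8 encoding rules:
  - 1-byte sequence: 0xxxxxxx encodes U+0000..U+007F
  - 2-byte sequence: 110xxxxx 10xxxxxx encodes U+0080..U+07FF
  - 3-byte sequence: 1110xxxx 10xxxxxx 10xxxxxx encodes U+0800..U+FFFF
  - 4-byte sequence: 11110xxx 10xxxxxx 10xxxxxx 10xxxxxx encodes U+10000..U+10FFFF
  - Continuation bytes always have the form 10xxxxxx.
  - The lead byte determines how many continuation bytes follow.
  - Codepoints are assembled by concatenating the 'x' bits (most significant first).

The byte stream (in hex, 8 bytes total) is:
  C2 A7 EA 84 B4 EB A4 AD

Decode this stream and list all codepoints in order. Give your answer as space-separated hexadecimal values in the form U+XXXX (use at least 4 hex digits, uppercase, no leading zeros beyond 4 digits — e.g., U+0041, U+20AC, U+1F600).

Byte[0]=C2: 2-byte lead, need 1 cont bytes. acc=0x2
Byte[1]=A7: continuation. acc=(acc<<6)|0x27=0xA7
Completed: cp=U+00A7 (starts at byte 0)
Byte[2]=EA: 3-byte lead, need 2 cont bytes. acc=0xA
Byte[3]=84: continuation. acc=(acc<<6)|0x04=0x284
Byte[4]=B4: continuation. acc=(acc<<6)|0x34=0xA134
Completed: cp=U+A134 (starts at byte 2)
Byte[5]=EB: 3-byte lead, need 2 cont bytes. acc=0xB
Byte[6]=A4: continuation. acc=(acc<<6)|0x24=0x2E4
Byte[7]=AD: continuation. acc=(acc<<6)|0x2D=0xB92D
Completed: cp=U+B92D (starts at byte 5)

Answer: U+00A7 U+A134 U+B92D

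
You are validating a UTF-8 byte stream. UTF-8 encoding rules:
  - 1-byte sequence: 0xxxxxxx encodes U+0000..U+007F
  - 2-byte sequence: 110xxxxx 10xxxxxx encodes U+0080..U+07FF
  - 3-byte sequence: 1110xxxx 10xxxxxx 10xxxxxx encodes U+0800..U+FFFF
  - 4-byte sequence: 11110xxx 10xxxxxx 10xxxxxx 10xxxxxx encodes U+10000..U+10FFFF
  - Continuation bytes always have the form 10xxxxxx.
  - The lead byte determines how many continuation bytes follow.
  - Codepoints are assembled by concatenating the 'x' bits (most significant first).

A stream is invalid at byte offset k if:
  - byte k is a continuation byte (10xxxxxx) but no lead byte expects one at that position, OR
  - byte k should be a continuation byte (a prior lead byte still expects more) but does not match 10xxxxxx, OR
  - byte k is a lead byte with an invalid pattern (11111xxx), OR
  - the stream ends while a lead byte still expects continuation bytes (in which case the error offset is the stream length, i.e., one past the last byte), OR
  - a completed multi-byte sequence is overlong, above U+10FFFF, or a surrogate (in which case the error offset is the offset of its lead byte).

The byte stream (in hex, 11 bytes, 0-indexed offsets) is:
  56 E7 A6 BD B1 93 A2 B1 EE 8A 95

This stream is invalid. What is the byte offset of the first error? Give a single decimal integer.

Byte[0]=56: 1-byte ASCII. cp=U+0056
Byte[1]=E7: 3-byte lead, need 2 cont bytes. acc=0x7
Byte[2]=A6: continuation. acc=(acc<<6)|0x26=0x1E6
Byte[3]=BD: continuation. acc=(acc<<6)|0x3D=0x79BD
Completed: cp=U+79BD (starts at byte 1)
Byte[4]=B1: INVALID lead byte (not 0xxx/110x/1110/11110)

Answer: 4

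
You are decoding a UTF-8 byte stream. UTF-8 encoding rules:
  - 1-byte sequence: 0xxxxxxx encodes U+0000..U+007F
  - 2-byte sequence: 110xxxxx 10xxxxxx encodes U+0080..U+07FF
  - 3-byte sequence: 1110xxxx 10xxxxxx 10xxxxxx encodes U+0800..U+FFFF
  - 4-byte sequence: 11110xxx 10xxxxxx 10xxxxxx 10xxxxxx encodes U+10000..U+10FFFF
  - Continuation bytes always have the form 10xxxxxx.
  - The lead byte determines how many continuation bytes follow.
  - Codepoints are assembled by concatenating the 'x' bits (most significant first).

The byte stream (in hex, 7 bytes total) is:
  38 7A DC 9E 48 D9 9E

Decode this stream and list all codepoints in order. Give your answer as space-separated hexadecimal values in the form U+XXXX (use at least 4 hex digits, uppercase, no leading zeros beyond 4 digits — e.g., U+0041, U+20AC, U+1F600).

Byte[0]=38: 1-byte ASCII. cp=U+0038
Byte[1]=7A: 1-byte ASCII. cp=U+007A
Byte[2]=DC: 2-byte lead, need 1 cont bytes. acc=0x1C
Byte[3]=9E: continuation. acc=(acc<<6)|0x1E=0x71E
Completed: cp=U+071E (starts at byte 2)
Byte[4]=48: 1-byte ASCII. cp=U+0048
Byte[5]=D9: 2-byte lead, need 1 cont bytes. acc=0x19
Byte[6]=9E: continuation. acc=(acc<<6)|0x1E=0x65E
Completed: cp=U+065E (starts at byte 5)

Answer: U+0038 U+007A U+071E U+0048 U+065E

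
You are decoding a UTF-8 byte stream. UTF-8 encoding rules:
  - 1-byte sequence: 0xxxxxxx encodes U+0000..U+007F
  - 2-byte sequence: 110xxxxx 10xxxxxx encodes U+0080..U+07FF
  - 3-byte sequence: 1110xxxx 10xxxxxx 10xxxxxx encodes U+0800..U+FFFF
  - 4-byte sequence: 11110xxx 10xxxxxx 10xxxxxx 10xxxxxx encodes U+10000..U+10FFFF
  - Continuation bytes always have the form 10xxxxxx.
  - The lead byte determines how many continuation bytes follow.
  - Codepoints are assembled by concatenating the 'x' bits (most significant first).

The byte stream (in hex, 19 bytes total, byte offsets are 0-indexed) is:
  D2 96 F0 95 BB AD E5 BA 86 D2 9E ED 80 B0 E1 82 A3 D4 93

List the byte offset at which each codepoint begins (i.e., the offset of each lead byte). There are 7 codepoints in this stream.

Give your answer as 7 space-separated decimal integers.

Answer: 0 2 6 9 11 14 17

Derivation:
Byte[0]=D2: 2-byte lead, need 1 cont bytes. acc=0x12
Byte[1]=96: continuation. acc=(acc<<6)|0x16=0x496
Completed: cp=U+0496 (starts at byte 0)
Byte[2]=F0: 4-byte lead, need 3 cont bytes. acc=0x0
Byte[3]=95: continuation. acc=(acc<<6)|0x15=0x15
Byte[4]=BB: continuation. acc=(acc<<6)|0x3B=0x57B
Byte[5]=AD: continuation. acc=(acc<<6)|0x2D=0x15EED
Completed: cp=U+15EED (starts at byte 2)
Byte[6]=E5: 3-byte lead, need 2 cont bytes. acc=0x5
Byte[7]=BA: continuation. acc=(acc<<6)|0x3A=0x17A
Byte[8]=86: continuation. acc=(acc<<6)|0x06=0x5E86
Completed: cp=U+5E86 (starts at byte 6)
Byte[9]=D2: 2-byte lead, need 1 cont bytes. acc=0x12
Byte[10]=9E: continuation. acc=(acc<<6)|0x1E=0x49E
Completed: cp=U+049E (starts at byte 9)
Byte[11]=ED: 3-byte lead, need 2 cont bytes. acc=0xD
Byte[12]=80: continuation. acc=(acc<<6)|0x00=0x340
Byte[13]=B0: continuation. acc=(acc<<6)|0x30=0xD030
Completed: cp=U+D030 (starts at byte 11)
Byte[14]=E1: 3-byte lead, need 2 cont bytes. acc=0x1
Byte[15]=82: continuation. acc=(acc<<6)|0x02=0x42
Byte[16]=A3: continuation. acc=(acc<<6)|0x23=0x10A3
Completed: cp=U+10A3 (starts at byte 14)
Byte[17]=D4: 2-byte lead, need 1 cont bytes. acc=0x14
Byte[18]=93: continuation. acc=(acc<<6)|0x13=0x513
Completed: cp=U+0513 (starts at byte 17)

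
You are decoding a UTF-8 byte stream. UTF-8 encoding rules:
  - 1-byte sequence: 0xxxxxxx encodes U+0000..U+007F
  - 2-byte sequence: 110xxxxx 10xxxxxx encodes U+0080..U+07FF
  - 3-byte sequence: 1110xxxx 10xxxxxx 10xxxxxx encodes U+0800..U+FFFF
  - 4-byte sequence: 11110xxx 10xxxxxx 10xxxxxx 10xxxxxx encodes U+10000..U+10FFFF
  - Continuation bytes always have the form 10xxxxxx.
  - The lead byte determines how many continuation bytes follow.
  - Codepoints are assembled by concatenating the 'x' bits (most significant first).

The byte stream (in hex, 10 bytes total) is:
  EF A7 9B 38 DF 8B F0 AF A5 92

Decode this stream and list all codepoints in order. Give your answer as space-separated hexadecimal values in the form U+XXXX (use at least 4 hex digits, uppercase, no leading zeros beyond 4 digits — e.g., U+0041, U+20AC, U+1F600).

Answer: U+F9DB U+0038 U+07CB U+2F952

Derivation:
Byte[0]=EF: 3-byte lead, need 2 cont bytes. acc=0xF
Byte[1]=A7: continuation. acc=(acc<<6)|0x27=0x3E7
Byte[2]=9B: continuation. acc=(acc<<6)|0x1B=0xF9DB
Completed: cp=U+F9DB (starts at byte 0)
Byte[3]=38: 1-byte ASCII. cp=U+0038
Byte[4]=DF: 2-byte lead, need 1 cont bytes. acc=0x1F
Byte[5]=8B: continuation. acc=(acc<<6)|0x0B=0x7CB
Completed: cp=U+07CB (starts at byte 4)
Byte[6]=F0: 4-byte lead, need 3 cont bytes. acc=0x0
Byte[7]=AF: continuation. acc=(acc<<6)|0x2F=0x2F
Byte[8]=A5: continuation. acc=(acc<<6)|0x25=0xBE5
Byte[9]=92: continuation. acc=(acc<<6)|0x12=0x2F952
Completed: cp=U+2F952 (starts at byte 6)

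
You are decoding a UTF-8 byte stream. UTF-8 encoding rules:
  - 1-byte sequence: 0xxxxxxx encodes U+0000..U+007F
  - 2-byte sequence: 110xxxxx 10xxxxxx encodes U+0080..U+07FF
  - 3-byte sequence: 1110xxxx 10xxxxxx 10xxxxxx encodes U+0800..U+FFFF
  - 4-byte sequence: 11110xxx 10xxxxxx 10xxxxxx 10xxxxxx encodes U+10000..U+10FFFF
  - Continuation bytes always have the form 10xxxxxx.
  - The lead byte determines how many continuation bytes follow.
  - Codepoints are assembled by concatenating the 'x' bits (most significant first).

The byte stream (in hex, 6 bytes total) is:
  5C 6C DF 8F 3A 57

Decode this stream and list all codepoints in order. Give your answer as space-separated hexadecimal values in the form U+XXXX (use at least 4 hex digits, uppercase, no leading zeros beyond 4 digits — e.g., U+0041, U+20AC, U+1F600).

Answer: U+005C U+006C U+07CF U+003A U+0057

Derivation:
Byte[0]=5C: 1-byte ASCII. cp=U+005C
Byte[1]=6C: 1-byte ASCII. cp=U+006C
Byte[2]=DF: 2-byte lead, need 1 cont bytes. acc=0x1F
Byte[3]=8F: continuation. acc=(acc<<6)|0x0F=0x7CF
Completed: cp=U+07CF (starts at byte 2)
Byte[4]=3A: 1-byte ASCII. cp=U+003A
Byte[5]=57: 1-byte ASCII. cp=U+0057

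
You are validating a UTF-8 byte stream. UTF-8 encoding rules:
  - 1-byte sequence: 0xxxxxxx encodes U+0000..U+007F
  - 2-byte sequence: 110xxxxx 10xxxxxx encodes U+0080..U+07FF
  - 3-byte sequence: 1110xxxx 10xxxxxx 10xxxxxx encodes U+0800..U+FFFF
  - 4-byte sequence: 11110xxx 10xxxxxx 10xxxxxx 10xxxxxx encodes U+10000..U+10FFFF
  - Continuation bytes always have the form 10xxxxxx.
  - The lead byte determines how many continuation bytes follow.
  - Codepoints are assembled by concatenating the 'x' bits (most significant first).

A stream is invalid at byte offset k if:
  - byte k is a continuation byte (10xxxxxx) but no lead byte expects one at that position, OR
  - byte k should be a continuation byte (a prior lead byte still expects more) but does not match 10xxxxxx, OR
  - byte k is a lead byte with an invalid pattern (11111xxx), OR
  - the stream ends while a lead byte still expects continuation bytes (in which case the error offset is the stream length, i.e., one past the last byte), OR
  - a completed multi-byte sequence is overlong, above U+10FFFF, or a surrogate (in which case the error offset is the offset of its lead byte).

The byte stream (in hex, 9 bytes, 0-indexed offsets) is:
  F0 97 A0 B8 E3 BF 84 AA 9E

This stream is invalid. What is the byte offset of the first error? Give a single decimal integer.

Byte[0]=F0: 4-byte lead, need 3 cont bytes. acc=0x0
Byte[1]=97: continuation. acc=(acc<<6)|0x17=0x17
Byte[2]=A0: continuation. acc=(acc<<6)|0x20=0x5E0
Byte[3]=B8: continuation. acc=(acc<<6)|0x38=0x17838
Completed: cp=U+17838 (starts at byte 0)
Byte[4]=E3: 3-byte lead, need 2 cont bytes. acc=0x3
Byte[5]=BF: continuation. acc=(acc<<6)|0x3F=0xFF
Byte[6]=84: continuation. acc=(acc<<6)|0x04=0x3FC4
Completed: cp=U+3FC4 (starts at byte 4)
Byte[7]=AA: INVALID lead byte (not 0xxx/110x/1110/11110)

Answer: 7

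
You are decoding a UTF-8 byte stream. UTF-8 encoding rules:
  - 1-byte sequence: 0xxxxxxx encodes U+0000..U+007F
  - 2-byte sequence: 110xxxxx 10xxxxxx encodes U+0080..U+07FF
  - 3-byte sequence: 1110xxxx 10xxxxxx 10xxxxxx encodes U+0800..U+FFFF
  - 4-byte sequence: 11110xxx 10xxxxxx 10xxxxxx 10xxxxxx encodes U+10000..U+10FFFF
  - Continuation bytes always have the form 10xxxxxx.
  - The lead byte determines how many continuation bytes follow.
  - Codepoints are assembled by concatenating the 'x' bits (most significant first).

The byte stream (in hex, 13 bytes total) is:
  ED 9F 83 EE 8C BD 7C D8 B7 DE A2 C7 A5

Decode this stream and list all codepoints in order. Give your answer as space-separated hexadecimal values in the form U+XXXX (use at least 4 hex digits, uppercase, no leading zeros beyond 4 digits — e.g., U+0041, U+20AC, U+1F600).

Byte[0]=ED: 3-byte lead, need 2 cont bytes. acc=0xD
Byte[1]=9F: continuation. acc=(acc<<6)|0x1F=0x35F
Byte[2]=83: continuation. acc=(acc<<6)|0x03=0xD7C3
Completed: cp=U+D7C3 (starts at byte 0)
Byte[3]=EE: 3-byte lead, need 2 cont bytes. acc=0xE
Byte[4]=8C: continuation. acc=(acc<<6)|0x0C=0x38C
Byte[5]=BD: continuation. acc=(acc<<6)|0x3D=0xE33D
Completed: cp=U+E33D (starts at byte 3)
Byte[6]=7C: 1-byte ASCII. cp=U+007C
Byte[7]=D8: 2-byte lead, need 1 cont bytes. acc=0x18
Byte[8]=B7: continuation. acc=(acc<<6)|0x37=0x637
Completed: cp=U+0637 (starts at byte 7)
Byte[9]=DE: 2-byte lead, need 1 cont bytes. acc=0x1E
Byte[10]=A2: continuation. acc=(acc<<6)|0x22=0x7A2
Completed: cp=U+07A2 (starts at byte 9)
Byte[11]=C7: 2-byte lead, need 1 cont bytes. acc=0x7
Byte[12]=A5: continuation. acc=(acc<<6)|0x25=0x1E5
Completed: cp=U+01E5 (starts at byte 11)

Answer: U+D7C3 U+E33D U+007C U+0637 U+07A2 U+01E5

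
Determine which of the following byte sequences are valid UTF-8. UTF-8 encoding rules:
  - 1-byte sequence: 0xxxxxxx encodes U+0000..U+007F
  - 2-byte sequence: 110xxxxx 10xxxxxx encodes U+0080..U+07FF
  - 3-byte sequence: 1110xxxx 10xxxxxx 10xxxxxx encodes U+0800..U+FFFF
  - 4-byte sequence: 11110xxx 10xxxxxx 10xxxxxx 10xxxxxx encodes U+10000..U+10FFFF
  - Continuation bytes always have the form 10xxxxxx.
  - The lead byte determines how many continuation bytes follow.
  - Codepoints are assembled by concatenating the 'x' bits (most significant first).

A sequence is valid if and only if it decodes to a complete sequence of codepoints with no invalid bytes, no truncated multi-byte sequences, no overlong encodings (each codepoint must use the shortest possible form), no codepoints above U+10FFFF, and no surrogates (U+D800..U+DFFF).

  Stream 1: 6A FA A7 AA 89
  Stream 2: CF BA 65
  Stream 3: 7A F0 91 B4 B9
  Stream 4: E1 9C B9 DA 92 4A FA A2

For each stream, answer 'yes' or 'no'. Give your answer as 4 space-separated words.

Answer: no yes yes no

Derivation:
Stream 1: error at byte offset 1. INVALID
Stream 2: decodes cleanly. VALID
Stream 3: decodes cleanly. VALID
Stream 4: error at byte offset 6. INVALID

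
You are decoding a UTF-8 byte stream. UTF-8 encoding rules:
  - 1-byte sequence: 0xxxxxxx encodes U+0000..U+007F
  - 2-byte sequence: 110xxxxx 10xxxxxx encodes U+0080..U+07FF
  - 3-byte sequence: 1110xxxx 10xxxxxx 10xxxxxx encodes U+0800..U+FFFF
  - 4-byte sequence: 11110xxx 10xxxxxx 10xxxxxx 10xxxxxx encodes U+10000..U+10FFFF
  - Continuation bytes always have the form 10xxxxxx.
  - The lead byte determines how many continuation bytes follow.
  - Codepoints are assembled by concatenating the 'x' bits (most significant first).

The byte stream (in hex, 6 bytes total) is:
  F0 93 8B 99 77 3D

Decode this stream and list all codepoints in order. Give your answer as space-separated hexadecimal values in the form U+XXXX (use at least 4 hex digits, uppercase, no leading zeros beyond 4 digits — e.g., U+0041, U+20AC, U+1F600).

Answer: U+132D9 U+0077 U+003D

Derivation:
Byte[0]=F0: 4-byte lead, need 3 cont bytes. acc=0x0
Byte[1]=93: continuation. acc=(acc<<6)|0x13=0x13
Byte[2]=8B: continuation. acc=(acc<<6)|0x0B=0x4CB
Byte[3]=99: continuation. acc=(acc<<6)|0x19=0x132D9
Completed: cp=U+132D9 (starts at byte 0)
Byte[4]=77: 1-byte ASCII. cp=U+0077
Byte[5]=3D: 1-byte ASCII. cp=U+003D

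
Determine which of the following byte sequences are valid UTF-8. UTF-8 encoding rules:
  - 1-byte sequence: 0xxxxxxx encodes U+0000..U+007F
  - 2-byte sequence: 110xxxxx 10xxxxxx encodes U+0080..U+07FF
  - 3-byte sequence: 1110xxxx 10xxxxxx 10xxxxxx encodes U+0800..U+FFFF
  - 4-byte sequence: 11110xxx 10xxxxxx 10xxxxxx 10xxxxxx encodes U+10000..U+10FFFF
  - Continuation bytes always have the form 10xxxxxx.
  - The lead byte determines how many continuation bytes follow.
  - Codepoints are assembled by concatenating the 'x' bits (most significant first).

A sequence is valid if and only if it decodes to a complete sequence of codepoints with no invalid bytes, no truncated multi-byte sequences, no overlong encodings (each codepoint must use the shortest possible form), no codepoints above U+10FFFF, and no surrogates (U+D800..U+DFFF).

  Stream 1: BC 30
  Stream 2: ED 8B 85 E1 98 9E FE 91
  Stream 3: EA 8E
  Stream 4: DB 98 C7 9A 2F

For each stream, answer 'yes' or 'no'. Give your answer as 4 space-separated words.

Answer: no no no yes

Derivation:
Stream 1: error at byte offset 0. INVALID
Stream 2: error at byte offset 6. INVALID
Stream 3: error at byte offset 2. INVALID
Stream 4: decodes cleanly. VALID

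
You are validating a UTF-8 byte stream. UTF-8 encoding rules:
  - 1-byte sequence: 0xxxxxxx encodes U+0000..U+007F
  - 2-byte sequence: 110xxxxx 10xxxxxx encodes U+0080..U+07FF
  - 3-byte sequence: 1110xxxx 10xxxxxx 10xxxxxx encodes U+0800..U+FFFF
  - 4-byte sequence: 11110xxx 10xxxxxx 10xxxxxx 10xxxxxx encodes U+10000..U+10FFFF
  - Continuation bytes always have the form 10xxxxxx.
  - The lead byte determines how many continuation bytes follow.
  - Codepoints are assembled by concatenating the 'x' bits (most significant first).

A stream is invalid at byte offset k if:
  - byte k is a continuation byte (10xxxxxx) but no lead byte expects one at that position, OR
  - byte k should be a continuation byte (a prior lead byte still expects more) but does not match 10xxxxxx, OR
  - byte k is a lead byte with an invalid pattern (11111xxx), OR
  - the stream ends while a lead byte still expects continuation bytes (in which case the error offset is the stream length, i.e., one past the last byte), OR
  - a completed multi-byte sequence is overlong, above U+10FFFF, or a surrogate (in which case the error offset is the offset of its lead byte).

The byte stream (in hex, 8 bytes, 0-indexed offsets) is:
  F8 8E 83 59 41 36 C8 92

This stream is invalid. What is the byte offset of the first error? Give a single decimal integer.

Byte[0]=F8: INVALID lead byte (not 0xxx/110x/1110/11110)

Answer: 0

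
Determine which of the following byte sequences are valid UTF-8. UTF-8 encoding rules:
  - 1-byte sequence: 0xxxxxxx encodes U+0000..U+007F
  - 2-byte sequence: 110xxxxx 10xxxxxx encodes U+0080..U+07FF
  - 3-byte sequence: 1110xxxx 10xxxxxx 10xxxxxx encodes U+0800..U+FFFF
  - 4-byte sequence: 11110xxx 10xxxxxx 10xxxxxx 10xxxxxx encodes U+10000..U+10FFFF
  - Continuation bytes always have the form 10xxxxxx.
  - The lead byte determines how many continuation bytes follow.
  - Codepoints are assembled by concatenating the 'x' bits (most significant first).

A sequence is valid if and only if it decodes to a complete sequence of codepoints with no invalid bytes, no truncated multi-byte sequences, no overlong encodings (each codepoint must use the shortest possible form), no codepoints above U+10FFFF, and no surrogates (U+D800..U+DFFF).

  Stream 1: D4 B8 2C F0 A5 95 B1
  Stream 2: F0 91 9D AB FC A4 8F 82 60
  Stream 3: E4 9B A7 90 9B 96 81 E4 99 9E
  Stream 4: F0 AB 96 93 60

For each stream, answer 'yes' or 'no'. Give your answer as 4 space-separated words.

Stream 1: decodes cleanly. VALID
Stream 2: error at byte offset 4. INVALID
Stream 3: error at byte offset 3. INVALID
Stream 4: decodes cleanly. VALID

Answer: yes no no yes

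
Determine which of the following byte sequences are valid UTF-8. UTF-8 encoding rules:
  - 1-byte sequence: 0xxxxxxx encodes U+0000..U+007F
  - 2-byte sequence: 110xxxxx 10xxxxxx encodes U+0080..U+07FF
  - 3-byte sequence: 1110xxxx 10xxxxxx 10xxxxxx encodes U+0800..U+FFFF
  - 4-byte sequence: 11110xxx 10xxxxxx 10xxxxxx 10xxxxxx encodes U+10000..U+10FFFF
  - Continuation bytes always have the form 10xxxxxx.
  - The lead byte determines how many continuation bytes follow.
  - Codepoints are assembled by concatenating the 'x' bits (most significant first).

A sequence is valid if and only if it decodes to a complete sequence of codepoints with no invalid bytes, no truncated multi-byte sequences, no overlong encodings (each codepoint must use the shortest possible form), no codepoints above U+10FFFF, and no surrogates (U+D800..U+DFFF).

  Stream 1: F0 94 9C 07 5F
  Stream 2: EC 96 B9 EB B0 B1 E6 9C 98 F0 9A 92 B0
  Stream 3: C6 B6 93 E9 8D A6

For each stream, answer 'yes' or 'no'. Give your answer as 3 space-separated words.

Answer: no yes no

Derivation:
Stream 1: error at byte offset 3. INVALID
Stream 2: decodes cleanly. VALID
Stream 3: error at byte offset 2. INVALID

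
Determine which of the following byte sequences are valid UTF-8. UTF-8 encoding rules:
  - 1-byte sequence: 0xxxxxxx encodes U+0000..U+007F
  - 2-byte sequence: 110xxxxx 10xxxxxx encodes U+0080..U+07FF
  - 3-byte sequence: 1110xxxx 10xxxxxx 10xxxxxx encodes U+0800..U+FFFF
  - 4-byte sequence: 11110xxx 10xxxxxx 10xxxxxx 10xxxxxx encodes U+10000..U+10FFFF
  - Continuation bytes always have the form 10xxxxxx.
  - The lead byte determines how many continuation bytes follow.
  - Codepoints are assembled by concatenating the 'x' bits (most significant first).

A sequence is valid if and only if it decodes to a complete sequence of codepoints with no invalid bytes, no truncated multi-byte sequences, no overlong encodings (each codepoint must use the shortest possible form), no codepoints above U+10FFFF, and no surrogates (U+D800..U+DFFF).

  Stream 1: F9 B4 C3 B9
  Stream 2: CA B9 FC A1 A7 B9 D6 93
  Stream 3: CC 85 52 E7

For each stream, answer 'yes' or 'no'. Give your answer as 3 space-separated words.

Answer: no no no

Derivation:
Stream 1: error at byte offset 0. INVALID
Stream 2: error at byte offset 2. INVALID
Stream 3: error at byte offset 4. INVALID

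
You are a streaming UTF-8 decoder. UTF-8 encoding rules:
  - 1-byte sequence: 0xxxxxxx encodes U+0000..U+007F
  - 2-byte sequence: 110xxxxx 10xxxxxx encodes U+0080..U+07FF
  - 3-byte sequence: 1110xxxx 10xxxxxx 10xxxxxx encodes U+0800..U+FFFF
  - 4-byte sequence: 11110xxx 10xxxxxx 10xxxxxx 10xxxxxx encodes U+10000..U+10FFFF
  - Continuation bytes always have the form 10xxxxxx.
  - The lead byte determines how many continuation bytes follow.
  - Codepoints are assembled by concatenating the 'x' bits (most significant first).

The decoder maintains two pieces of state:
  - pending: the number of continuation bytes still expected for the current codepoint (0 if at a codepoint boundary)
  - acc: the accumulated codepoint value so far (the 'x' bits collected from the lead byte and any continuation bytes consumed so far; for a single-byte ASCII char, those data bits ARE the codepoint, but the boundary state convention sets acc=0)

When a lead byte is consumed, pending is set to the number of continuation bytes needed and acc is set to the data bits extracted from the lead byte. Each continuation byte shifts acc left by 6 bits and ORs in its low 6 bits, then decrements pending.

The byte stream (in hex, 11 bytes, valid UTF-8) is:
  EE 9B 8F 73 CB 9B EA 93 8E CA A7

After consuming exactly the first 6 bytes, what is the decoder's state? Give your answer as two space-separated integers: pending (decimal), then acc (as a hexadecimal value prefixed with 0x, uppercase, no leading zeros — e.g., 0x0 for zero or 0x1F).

Byte[0]=EE: 3-byte lead. pending=2, acc=0xE
Byte[1]=9B: continuation. acc=(acc<<6)|0x1B=0x39B, pending=1
Byte[2]=8F: continuation. acc=(acc<<6)|0x0F=0xE6CF, pending=0
Byte[3]=73: 1-byte. pending=0, acc=0x0
Byte[4]=CB: 2-byte lead. pending=1, acc=0xB
Byte[5]=9B: continuation. acc=(acc<<6)|0x1B=0x2DB, pending=0

Answer: 0 0x2DB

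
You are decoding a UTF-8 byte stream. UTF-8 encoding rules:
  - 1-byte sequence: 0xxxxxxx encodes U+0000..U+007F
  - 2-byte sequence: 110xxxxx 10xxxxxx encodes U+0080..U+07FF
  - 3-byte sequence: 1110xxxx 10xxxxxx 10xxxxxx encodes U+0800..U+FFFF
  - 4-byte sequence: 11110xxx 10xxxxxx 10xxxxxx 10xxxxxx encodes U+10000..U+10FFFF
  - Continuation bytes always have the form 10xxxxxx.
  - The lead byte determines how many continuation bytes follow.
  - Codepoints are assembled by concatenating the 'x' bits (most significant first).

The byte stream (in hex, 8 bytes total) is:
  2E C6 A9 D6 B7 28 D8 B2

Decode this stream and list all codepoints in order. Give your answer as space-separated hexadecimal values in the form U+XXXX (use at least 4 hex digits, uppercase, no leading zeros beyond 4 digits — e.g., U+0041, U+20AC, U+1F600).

Answer: U+002E U+01A9 U+05B7 U+0028 U+0632

Derivation:
Byte[0]=2E: 1-byte ASCII. cp=U+002E
Byte[1]=C6: 2-byte lead, need 1 cont bytes. acc=0x6
Byte[2]=A9: continuation. acc=(acc<<6)|0x29=0x1A9
Completed: cp=U+01A9 (starts at byte 1)
Byte[3]=D6: 2-byte lead, need 1 cont bytes. acc=0x16
Byte[4]=B7: continuation. acc=(acc<<6)|0x37=0x5B7
Completed: cp=U+05B7 (starts at byte 3)
Byte[5]=28: 1-byte ASCII. cp=U+0028
Byte[6]=D8: 2-byte lead, need 1 cont bytes. acc=0x18
Byte[7]=B2: continuation. acc=(acc<<6)|0x32=0x632
Completed: cp=U+0632 (starts at byte 6)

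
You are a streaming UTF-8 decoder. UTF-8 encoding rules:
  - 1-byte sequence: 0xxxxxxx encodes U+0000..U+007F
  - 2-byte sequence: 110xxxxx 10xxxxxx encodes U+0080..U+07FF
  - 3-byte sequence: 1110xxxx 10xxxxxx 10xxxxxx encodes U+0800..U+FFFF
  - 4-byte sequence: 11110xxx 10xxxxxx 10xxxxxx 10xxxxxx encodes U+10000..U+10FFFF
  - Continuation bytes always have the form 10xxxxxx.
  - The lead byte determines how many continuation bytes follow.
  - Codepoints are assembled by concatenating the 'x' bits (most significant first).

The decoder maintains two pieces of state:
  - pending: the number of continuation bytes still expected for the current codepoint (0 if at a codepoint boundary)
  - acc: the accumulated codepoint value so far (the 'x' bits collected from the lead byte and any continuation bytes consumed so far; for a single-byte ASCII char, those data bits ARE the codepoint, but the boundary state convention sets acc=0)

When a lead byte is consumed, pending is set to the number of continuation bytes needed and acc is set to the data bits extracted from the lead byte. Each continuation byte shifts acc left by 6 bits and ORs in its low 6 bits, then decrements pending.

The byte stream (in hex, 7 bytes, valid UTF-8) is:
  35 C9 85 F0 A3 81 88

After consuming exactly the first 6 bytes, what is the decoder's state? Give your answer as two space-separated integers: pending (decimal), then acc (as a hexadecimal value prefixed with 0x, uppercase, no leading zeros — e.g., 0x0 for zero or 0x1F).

Answer: 1 0x8C1

Derivation:
Byte[0]=35: 1-byte. pending=0, acc=0x0
Byte[1]=C9: 2-byte lead. pending=1, acc=0x9
Byte[2]=85: continuation. acc=(acc<<6)|0x05=0x245, pending=0
Byte[3]=F0: 4-byte lead. pending=3, acc=0x0
Byte[4]=A3: continuation. acc=(acc<<6)|0x23=0x23, pending=2
Byte[5]=81: continuation. acc=(acc<<6)|0x01=0x8C1, pending=1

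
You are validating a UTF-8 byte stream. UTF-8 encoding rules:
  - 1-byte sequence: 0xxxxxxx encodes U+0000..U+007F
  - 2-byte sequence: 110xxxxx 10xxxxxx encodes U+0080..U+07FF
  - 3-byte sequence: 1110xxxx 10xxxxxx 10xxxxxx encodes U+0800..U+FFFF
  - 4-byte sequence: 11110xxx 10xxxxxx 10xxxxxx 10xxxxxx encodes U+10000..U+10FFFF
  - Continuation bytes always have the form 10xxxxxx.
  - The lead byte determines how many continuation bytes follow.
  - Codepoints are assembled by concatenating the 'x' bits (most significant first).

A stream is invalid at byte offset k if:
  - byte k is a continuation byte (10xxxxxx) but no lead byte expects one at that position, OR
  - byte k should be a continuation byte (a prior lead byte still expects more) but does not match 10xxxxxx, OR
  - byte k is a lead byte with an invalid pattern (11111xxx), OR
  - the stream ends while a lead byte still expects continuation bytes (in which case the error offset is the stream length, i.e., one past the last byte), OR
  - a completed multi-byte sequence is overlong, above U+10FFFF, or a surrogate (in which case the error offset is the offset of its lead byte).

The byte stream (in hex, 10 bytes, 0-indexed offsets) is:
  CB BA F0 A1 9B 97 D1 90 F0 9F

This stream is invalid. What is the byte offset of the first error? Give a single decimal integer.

Answer: 10

Derivation:
Byte[0]=CB: 2-byte lead, need 1 cont bytes. acc=0xB
Byte[1]=BA: continuation. acc=(acc<<6)|0x3A=0x2FA
Completed: cp=U+02FA (starts at byte 0)
Byte[2]=F0: 4-byte lead, need 3 cont bytes. acc=0x0
Byte[3]=A1: continuation. acc=(acc<<6)|0x21=0x21
Byte[4]=9B: continuation. acc=(acc<<6)|0x1B=0x85B
Byte[5]=97: continuation. acc=(acc<<6)|0x17=0x216D7
Completed: cp=U+216D7 (starts at byte 2)
Byte[6]=D1: 2-byte lead, need 1 cont bytes. acc=0x11
Byte[7]=90: continuation. acc=(acc<<6)|0x10=0x450
Completed: cp=U+0450 (starts at byte 6)
Byte[8]=F0: 4-byte lead, need 3 cont bytes. acc=0x0
Byte[9]=9F: continuation. acc=(acc<<6)|0x1F=0x1F
Byte[10]: stream ended, expected continuation. INVALID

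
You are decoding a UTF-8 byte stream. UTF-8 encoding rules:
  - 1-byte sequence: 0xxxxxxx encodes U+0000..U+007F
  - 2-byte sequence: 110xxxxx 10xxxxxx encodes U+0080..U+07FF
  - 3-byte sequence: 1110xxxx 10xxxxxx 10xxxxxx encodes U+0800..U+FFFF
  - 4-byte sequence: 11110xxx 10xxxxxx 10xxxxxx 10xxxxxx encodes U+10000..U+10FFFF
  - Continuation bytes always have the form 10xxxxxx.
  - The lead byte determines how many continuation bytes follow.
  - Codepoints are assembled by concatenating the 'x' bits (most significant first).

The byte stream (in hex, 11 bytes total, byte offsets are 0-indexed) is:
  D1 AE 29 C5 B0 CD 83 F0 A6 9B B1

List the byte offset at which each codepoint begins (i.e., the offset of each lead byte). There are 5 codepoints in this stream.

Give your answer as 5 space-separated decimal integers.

Answer: 0 2 3 5 7

Derivation:
Byte[0]=D1: 2-byte lead, need 1 cont bytes. acc=0x11
Byte[1]=AE: continuation. acc=(acc<<6)|0x2E=0x46E
Completed: cp=U+046E (starts at byte 0)
Byte[2]=29: 1-byte ASCII. cp=U+0029
Byte[3]=C5: 2-byte lead, need 1 cont bytes. acc=0x5
Byte[4]=B0: continuation. acc=(acc<<6)|0x30=0x170
Completed: cp=U+0170 (starts at byte 3)
Byte[5]=CD: 2-byte lead, need 1 cont bytes. acc=0xD
Byte[6]=83: continuation. acc=(acc<<6)|0x03=0x343
Completed: cp=U+0343 (starts at byte 5)
Byte[7]=F0: 4-byte lead, need 3 cont bytes. acc=0x0
Byte[8]=A6: continuation. acc=(acc<<6)|0x26=0x26
Byte[9]=9B: continuation. acc=(acc<<6)|0x1B=0x99B
Byte[10]=B1: continuation. acc=(acc<<6)|0x31=0x266F1
Completed: cp=U+266F1 (starts at byte 7)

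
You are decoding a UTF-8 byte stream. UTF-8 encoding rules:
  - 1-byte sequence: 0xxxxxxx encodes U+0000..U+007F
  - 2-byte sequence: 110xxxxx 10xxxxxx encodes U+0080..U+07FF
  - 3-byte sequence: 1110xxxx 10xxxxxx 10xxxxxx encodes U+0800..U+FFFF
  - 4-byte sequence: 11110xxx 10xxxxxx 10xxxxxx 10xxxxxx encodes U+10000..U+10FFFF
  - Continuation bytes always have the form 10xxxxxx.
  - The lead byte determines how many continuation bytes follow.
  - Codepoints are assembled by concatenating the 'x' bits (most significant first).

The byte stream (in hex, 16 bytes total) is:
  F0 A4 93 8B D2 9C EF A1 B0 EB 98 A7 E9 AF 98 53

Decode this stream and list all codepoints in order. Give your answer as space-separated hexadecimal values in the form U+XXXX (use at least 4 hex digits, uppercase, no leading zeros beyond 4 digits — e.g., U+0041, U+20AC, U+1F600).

Byte[0]=F0: 4-byte lead, need 3 cont bytes. acc=0x0
Byte[1]=A4: continuation. acc=(acc<<6)|0x24=0x24
Byte[2]=93: continuation. acc=(acc<<6)|0x13=0x913
Byte[3]=8B: continuation. acc=(acc<<6)|0x0B=0x244CB
Completed: cp=U+244CB (starts at byte 0)
Byte[4]=D2: 2-byte lead, need 1 cont bytes. acc=0x12
Byte[5]=9C: continuation. acc=(acc<<6)|0x1C=0x49C
Completed: cp=U+049C (starts at byte 4)
Byte[6]=EF: 3-byte lead, need 2 cont bytes. acc=0xF
Byte[7]=A1: continuation. acc=(acc<<6)|0x21=0x3E1
Byte[8]=B0: continuation. acc=(acc<<6)|0x30=0xF870
Completed: cp=U+F870 (starts at byte 6)
Byte[9]=EB: 3-byte lead, need 2 cont bytes. acc=0xB
Byte[10]=98: continuation. acc=(acc<<6)|0x18=0x2D8
Byte[11]=A7: continuation. acc=(acc<<6)|0x27=0xB627
Completed: cp=U+B627 (starts at byte 9)
Byte[12]=E9: 3-byte lead, need 2 cont bytes. acc=0x9
Byte[13]=AF: continuation. acc=(acc<<6)|0x2F=0x26F
Byte[14]=98: continuation. acc=(acc<<6)|0x18=0x9BD8
Completed: cp=U+9BD8 (starts at byte 12)
Byte[15]=53: 1-byte ASCII. cp=U+0053

Answer: U+244CB U+049C U+F870 U+B627 U+9BD8 U+0053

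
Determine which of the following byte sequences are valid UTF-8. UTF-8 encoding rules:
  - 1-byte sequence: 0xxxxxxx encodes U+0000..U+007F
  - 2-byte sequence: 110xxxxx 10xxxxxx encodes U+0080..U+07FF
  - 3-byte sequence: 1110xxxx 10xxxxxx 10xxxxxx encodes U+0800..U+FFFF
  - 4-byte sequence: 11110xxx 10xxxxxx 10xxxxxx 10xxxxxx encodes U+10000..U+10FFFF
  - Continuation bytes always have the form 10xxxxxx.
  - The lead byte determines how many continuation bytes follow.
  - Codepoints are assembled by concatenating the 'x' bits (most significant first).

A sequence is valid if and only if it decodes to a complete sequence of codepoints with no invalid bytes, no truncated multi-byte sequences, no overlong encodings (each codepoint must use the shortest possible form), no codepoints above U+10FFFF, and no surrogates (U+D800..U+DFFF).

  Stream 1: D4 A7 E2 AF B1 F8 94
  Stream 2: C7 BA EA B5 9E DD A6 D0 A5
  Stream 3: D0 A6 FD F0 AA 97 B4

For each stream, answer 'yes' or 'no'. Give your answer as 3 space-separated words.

Stream 1: error at byte offset 5. INVALID
Stream 2: decodes cleanly. VALID
Stream 3: error at byte offset 2. INVALID

Answer: no yes no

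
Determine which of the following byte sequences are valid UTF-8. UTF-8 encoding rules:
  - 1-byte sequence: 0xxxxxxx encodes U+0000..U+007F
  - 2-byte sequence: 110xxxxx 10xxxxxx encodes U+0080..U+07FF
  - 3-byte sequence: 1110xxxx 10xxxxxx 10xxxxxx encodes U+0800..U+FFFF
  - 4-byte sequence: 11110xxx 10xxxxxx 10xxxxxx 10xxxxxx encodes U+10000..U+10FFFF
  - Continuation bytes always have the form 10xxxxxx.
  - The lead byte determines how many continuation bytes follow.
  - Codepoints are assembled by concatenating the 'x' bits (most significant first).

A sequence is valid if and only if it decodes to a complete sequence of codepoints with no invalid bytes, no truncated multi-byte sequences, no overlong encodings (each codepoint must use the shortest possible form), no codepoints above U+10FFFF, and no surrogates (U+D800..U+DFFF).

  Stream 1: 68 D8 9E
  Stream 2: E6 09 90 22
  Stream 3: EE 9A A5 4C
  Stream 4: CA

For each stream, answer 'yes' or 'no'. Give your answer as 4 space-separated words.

Answer: yes no yes no

Derivation:
Stream 1: decodes cleanly. VALID
Stream 2: error at byte offset 1. INVALID
Stream 3: decodes cleanly. VALID
Stream 4: error at byte offset 1. INVALID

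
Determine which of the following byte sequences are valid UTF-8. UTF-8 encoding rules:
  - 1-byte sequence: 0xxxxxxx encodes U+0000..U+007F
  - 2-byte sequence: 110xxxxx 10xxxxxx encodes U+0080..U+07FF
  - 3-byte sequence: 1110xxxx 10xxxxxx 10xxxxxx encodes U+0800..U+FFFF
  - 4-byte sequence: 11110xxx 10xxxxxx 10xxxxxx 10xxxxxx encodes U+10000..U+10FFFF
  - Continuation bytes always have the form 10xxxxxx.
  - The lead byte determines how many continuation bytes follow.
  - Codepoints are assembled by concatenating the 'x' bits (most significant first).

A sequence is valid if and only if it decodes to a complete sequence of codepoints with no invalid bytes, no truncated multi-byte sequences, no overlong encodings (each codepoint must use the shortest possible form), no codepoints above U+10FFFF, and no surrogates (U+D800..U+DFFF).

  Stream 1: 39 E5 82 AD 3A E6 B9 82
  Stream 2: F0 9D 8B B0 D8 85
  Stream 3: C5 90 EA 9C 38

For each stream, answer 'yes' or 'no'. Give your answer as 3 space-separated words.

Answer: yes yes no

Derivation:
Stream 1: decodes cleanly. VALID
Stream 2: decodes cleanly. VALID
Stream 3: error at byte offset 4. INVALID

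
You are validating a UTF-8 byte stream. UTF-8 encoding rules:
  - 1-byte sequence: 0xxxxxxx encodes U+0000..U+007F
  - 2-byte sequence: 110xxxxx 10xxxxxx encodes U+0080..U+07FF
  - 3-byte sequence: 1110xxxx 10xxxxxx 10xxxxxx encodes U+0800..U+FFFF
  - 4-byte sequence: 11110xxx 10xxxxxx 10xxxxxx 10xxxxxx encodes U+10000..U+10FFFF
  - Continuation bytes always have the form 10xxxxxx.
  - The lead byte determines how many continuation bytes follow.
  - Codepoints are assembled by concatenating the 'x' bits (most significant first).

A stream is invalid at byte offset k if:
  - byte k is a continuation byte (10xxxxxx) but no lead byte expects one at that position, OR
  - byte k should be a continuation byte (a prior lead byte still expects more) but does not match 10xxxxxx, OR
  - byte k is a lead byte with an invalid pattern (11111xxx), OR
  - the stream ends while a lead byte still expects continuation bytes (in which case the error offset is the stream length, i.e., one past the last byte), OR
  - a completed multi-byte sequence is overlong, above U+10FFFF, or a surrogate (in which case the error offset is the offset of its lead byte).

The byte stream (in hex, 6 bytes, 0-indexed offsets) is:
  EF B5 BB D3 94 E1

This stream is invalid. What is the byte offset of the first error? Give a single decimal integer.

Answer: 6

Derivation:
Byte[0]=EF: 3-byte lead, need 2 cont bytes. acc=0xF
Byte[1]=B5: continuation. acc=(acc<<6)|0x35=0x3F5
Byte[2]=BB: continuation. acc=(acc<<6)|0x3B=0xFD7B
Completed: cp=U+FD7B (starts at byte 0)
Byte[3]=D3: 2-byte lead, need 1 cont bytes. acc=0x13
Byte[4]=94: continuation. acc=(acc<<6)|0x14=0x4D4
Completed: cp=U+04D4 (starts at byte 3)
Byte[5]=E1: 3-byte lead, need 2 cont bytes. acc=0x1
Byte[6]: stream ended, expected continuation. INVALID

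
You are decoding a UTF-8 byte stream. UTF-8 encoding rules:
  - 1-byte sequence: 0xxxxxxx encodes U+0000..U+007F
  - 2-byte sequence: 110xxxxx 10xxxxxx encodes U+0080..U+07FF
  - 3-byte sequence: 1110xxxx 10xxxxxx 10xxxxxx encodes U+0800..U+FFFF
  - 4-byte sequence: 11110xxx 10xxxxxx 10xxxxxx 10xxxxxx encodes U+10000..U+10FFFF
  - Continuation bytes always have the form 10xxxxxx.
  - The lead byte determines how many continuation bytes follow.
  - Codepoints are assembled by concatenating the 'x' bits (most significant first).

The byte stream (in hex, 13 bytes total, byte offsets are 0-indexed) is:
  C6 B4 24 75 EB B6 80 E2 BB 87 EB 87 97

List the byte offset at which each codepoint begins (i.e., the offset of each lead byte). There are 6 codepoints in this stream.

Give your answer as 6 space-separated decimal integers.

Byte[0]=C6: 2-byte lead, need 1 cont bytes. acc=0x6
Byte[1]=B4: continuation. acc=(acc<<6)|0x34=0x1B4
Completed: cp=U+01B4 (starts at byte 0)
Byte[2]=24: 1-byte ASCII. cp=U+0024
Byte[3]=75: 1-byte ASCII. cp=U+0075
Byte[4]=EB: 3-byte lead, need 2 cont bytes. acc=0xB
Byte[5]=B6: continuation. acc=(acc<<6)|0x36=0x2F6
Byte[6]=80: continuation. acc=(acc<<6)|0x00=0xBD80
Completed: cp=U+BD80 (starts at byte 4)
Byte[7]=E2: 3-byte lead, need 2 cont bytes. acc=0x2
Byte[8]=BB: continuation. acc=(acc<<6)|0x3B=0xBB
Byte[9]=87: continuation. acc=(acc<<6)|0x07=0x2EC7
Completed: cp=U+2EC7 (starts at byte 7)
Byte[10]=EB: 3-byte lead, need 2 cont bytes. acc=0xB
Byte[11]=87: continuation. acc=(acc<<6)|0x07=0x2C7
Byte[12]=97: continuation. acc=(acc<<6)|0x17=0xB1D7
Completed: cp=U+B1D7 (starts at byte 10)

Answer: 0 2 3 4 7 10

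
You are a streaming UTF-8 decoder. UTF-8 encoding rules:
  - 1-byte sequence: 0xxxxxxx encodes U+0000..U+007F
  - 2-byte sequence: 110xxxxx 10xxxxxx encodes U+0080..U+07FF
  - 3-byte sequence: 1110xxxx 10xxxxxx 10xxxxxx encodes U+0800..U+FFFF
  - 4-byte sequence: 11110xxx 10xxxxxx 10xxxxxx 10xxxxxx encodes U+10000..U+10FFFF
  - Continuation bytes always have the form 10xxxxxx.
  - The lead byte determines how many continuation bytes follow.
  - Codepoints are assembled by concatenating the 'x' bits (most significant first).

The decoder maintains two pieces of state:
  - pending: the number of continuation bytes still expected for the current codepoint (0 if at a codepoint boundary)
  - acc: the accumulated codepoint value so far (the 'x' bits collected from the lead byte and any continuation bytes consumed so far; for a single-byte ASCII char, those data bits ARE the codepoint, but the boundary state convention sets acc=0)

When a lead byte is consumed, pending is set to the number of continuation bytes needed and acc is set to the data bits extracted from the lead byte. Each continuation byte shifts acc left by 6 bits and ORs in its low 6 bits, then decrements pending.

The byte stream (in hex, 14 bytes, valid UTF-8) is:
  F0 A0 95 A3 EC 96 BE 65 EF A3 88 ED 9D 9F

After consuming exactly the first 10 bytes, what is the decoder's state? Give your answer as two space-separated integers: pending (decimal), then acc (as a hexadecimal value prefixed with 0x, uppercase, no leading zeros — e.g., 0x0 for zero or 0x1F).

Byte[0]=F0: 4-byte lead. pending=3, acc=0x0
Byte[1]=A0: continuation. acc=(acc<<6)|0x20=0x20, pending=2
Byte[2]=95: continuation. acc=(acc<<6)|0x15=0x815, pending=1
Byte[3]=A3: continuation. acc=(acc<<6)|0x23=0x20563, pending=0
Byte[4]=EC: 3-byte lead. pending=2, acc=0xC
Byte[5]=96: continuation. acc=(acc<<6)|0x16=0x316, pending=1
Byte[6]=BE: continuation. acc=(acc<<6)|0x3E=0xC5BE, pending=0
Byte[7]=65: 1-byte. pending=0, acc=0x0
Byte[8]=EF: 3-byte lead. pending=2, acc=0xF
Byte[9]=A3: continuation. acc=(acc<<6)|0x23=0x3E3, pending=1

Answer: 1 0x3E3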